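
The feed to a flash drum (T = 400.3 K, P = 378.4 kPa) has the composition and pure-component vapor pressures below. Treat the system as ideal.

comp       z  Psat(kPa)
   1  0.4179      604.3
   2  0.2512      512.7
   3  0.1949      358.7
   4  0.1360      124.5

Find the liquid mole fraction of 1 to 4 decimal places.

x_1 = 0.2744

Raoult's law: Kᵢ = Pᵢˢᵃᵗ/P = Pᵢˢᵃᵗ/378.4.
  K_1 = 604.3/378.4 = 1.596987, K_2 = 512.7/378.4 = 1.354915, K_3 = 358.7/378.4 = 0.947939, K_4 = 124.5/378.4 = 0.329017
Newton iteration, ψ⁰ = 0.5:
  ψ = 0.5000: g = 0.12011, g' = -0.2504 → ψ = 0.9797
  ψ = 0.9797: g = -0.05345, g' = -0.5989 → ψ = 0.8904
  ψ = 0.8904: g = -0.00671, g' = -0.4602 → ψ = 0.8759
  ψ = 0.8759: g = -0.00012, g' = -0.4434 → ψ = 0.8756
Converged at ψ = 0.8756.
Compositions from xᵢ = zᵢ/(1+ψ(Kᵢ−1)), yᵢ = Kᵢxᵢ:
  1: x = 0.2744, y = 0.4383
  2: x = 0.1916, y = 0.2597
  3: x = 0.2042, y = 0.1936
  4: x = 0.3297, y = 0.1085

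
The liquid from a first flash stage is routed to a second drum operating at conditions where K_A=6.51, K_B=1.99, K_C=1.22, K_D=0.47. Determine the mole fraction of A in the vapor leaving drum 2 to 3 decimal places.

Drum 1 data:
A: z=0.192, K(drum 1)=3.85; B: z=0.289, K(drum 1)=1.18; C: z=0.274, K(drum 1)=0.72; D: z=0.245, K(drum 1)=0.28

Drum 1:
Material balance + equilibrium reduce to Σ zᵢ(Kᵢ−1)/(1+ψ₁(Kᵢ−1)) = 0.
Feasibility: ΣzᵢKᵢ = 1.346, Σzᵢ/Kᵢ = 1.550 — both > 1, two phases present.
Newton–Raphson from ψ₁ = 0.62:
  ψ₁ = 0.620: g = -0.1669, g' = -0.657 → ψ₁ = 0.366
  ψ₁ = 0.366: g = -0.0084, g' = -0.643 → ψ₁ = 0.353
Converged at ψ₁ = 0.353.
Drum-1 compositions:
  A: x = 0.096, y = 0.368
  B: x = 0.272, y = 0.321
  C: x = 0.304, y = 0.219
  D: x = 0.329, y = 0.092
Drum-2 feed = drum-1 liquid: z₂ = (0.0957, 0.2717, 0.3041, 0.3285).
Drum 2:
Rachford–Rice: g(ψ₂) = Σ zᵢ(Kᵢ−1)/(1+ψ₂(Kᵢ−1)) = 0.
Check two-phase: ΣzᵢKᵢ = 1.689 > 1 and Σzᵢ/Kᵢ = 1.099 > 1, so g(0) = 0.689 > 0 and g(1) = -0.099 < 0.
Iterate (Newton) starting at ψ₂ = 0.38:
  ψ₂ = 0.380: g = 0.2096, g' = -0.601 → ψ₂ = 0.729
  ψ₂ = 0.729: g = 0.0355, g' = -0.461 → ψ₂ = 0.805
Converged at ψ₂ = 0.805.
  A: x = 0.018, y = 0.115
  B: x = 0.151, y = 0.301
  C: x = 0.258, y = 0.315
  D: x = 0.573, y = 0.269

y_A (drum 2) = 0.115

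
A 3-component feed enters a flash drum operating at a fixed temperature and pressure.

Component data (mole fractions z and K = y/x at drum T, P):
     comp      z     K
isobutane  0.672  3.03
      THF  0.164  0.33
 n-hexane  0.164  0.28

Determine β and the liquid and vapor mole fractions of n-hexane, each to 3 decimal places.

Material balance + equilibrium reduce to Σ zᵢ(Kᵢ−1)/(1+β(Kᵢ−1)) = 0.
Check two-phase: ΣzᵢKᵢ = 2.136 > 1 and Σzᵢ/Kᵢ = 1.304 > 1, so g(0) = 1.136 > 0 and g(1) = -0.304 < 0.
Newton–Raphson from β = 0.5:
  β = 0.500: g = 0.3273, g' = -1.056 → β = 0.810
  β = 0.810: g = -0.0076, g' = -1.237 → β = 0.804
Converged at β = 0.804.
Compositions from xᵢ = zᵢ/(1+β(Kᵢ−1)), yᵢ = Kᵢxᵢ:
  isobutane: x = 0.255, y = 0.774
  THF: x = 0.355, y = 0.117
  n-hexane: x = 0.389, y = 0.109

β = 0.804, x_n-hexane = 0.389, y_n-hexane = 0.109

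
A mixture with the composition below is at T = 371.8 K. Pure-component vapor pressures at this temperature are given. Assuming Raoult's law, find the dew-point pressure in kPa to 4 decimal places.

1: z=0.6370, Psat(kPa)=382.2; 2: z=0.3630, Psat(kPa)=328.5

At the dew point ψ → 1, so Σzᵢ/Kᵢ = 1 with Kᵢ = Pᵢˢᵃᵗ/P ⇒ 1/P = Σzᵢ/Pᵢˢᵃᵗ.
1/P = 0.6370/382.2 + 0.3630/328.5 = 0.0027717 ⇒ P = 360.7908 kPa

Pdew = 360.7908 kPa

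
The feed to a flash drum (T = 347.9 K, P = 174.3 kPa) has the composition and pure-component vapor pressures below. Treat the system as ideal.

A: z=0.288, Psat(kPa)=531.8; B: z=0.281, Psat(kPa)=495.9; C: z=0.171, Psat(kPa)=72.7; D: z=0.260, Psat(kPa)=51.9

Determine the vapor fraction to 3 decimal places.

ψ = 0.643

Raoult's law: Kᵢ = Pᵢˢᵃᵗ/P = Pᵢˢᵃᵗ/174.3.
  K_A = 531.8/174.3 = 3.05106, K_B = 495.9/174.3 = 2.84509, K_C = 72.7/174.3 = 0.41710, K_D = 51.9/174.3 = 0.29776
Material balance + equilibrium reduce to Σ zᵢ(Kᵢ−1)/(1+ψ(Kᵢ−1)) = 0.
Check two-phase: ΣzᵢKᵢ = 1.827 > 1 and Σzᵢ/Kᵢ = 1.476 > 1, so g(0) = 0.827 > 0 and g(1) = -0.476 < 0.
Newton iteration, ψ⁰ = 0.33:
  ψ = 0.330: g = 0.3135, g' = -1.107 → ψ = 0.613
  ψ = 0.613: g = 0.0291, g' = -0.984 → ψ = 0.643
Converged at ψ = 0.643.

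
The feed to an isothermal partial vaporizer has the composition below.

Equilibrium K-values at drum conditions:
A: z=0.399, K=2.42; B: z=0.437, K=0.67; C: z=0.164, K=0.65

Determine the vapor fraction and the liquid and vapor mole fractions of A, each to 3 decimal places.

Material balance + equilibrium reduce to Σ zᵢ(Kᵢ−1)/(1+ψ(Kᵢ−1)) = 0.
Feasibility: ΣzᵢKᵢ = 1.365, Σzᵢ/Kᵢ = 1.069 — both > 1, two phases present.
Newton iteration, ψ⁰ = 0.5:
  ψ = 0.500: g = 0.0891, g' = -0.373 → ψ = 0.739
  ψ = 0.739: g = 0.0084, g' = -0.311 → ψ = 0.766
Converged at ψ = 0.766.
Compositions from xᵢ = zᵢ/(1+ψ(Kᵢ−1)), yᵢ = Kᵢxᵢ:
  A: x = 0.191, y = 0.463
  B: x = 0.585, y = 0.392
  C: x = 0.224, y = 0.146

ψ = 0.766, x_A = 0.191, y_A = 0.463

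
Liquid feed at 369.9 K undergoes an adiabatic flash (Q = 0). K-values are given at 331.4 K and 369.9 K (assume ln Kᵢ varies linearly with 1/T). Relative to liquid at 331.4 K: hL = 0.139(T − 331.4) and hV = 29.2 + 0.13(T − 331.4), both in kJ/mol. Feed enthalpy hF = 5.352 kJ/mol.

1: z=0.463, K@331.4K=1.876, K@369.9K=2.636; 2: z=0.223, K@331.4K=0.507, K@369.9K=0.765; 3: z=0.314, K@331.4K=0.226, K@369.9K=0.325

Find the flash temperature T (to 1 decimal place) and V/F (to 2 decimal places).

T = 336.0 K, V/F = 0.16

Adiabatic flash: solve Rachford–Rice at each trial T, then check hF = ψ·hV(T) + (1−ψ)·hL(T).
  T = 331.4 K: K = (1.876, 0.507, 0.226), RR gives ψ = 0.089, H_out = 2.612 kJ/mol
  T = 369.9 K: K = (2.636, 0.765, 0.325), RR gives ψ = 0.552, H_out = 21.278 kJ/mol
  T = 350.6 K: K = (2.244, 0.630, 0.274), RR gives ψ = 0.351, H_out = 12.846 kJ/mol
  T = 341.0 K: K = (2.057, 0.567, 0.249), RR gives ψ = 0.232, H_out = 8.093 kJ/mol
  T = 336.2 K: K = (1.966, 0.536, 0.238), RR gives ψ = 0.165, H_out = 5.470 kJ/mol
  T = 333.8 K: K = (1.921, 0.522, 0.232), RR gives ψ = 0.128, H_out = 4.075 kJ/mol
Linear interpolation between T = 333.8 (H_out = 4.075) and T = 336.2 (H_out = 5.470) on hF = 5.352 gives T ≈ 336.0 K, at which ψ = 0.16.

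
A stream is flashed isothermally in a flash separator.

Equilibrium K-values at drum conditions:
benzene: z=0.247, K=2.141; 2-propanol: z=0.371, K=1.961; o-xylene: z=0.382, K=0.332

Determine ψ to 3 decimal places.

ψ = 0.554

Let ψ = V/F and solve Σ zᵢ(Kᵢ−1)/(1+ψ(Kᵢ−1)) = 0.
Feasibility: ΣzᵢKᵢ = 1.383, Σzᵢ/Kᵢ = 1.455 — both > 1, two phases present.
Newton–Raphson from ψ = 0.62:
  ψ = 0.620: g = -0.0471, g' = -0.742 → ψ = 0.556
  ψ = 0.556: g = -0.0015, g' = -0.698 → ψ = 0.554
Converged at ψ = 0.554.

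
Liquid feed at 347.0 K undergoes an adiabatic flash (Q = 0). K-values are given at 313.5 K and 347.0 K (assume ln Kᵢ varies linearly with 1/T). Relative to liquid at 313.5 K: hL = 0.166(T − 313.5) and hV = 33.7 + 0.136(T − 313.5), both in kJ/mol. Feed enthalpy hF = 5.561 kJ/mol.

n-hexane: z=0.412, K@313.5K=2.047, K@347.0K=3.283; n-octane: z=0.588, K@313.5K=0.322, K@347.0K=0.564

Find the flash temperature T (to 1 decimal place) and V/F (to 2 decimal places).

T = 318.1 K, V/F = 0.14

Adiabatic flash: solve Rachford–Rice at each trial T, then check hF = ψ·hV(T) + (1−ψ)·hL(T).
  T = 313.5 K: K = (2.047, 0.322), RR gives ψ = 0.046, H_out = 1.552 kJ/mol
  T = 347.0 K: K = (3.283, 0.564), RR gives ψ = 0.687, H_out = 28.035 kJ/mol
  T = 330.2 K: K = (2.622, 0.432), RR gives ψ = 0.363, H_out = 14.812 kJ/mol
  T = 321.9 K: K = (2.326, 0.375), RR gives ψ = 0.215, H_out = 8.597 kJ/mol
  T = 317.7 K: K = (2.184, 0.348), RR gives ψ = 0.135, H_out = 5.226 kJ/mol
  T = 319.8 K: K = (2.254, 0.361), RR gives ψ = 0.176, H_out = 6.941 kJ/mol
Linear interpolation between T = 317.7 (H_out = 5.226) and T = 319.8 (H_out = 6.941) on hF = 5.561 gives T ≈ 318.1 K, at which ψ = 0.14.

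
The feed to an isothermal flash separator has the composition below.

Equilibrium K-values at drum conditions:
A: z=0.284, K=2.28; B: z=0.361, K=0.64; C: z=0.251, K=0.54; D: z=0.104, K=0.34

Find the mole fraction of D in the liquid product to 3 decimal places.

Newton–Raphson from V/F = 0.65:
  V/F = 0.650: g = -0.2562, g' = -0.465 → V/F = 0.100
  V/F = 0.100: g = -0.0069, g' = -0.527 → V/F = 0.087
Converged at V/F = 0.087.
Compositions from xᵢ = zᵢ/(1+V/F(Kᵢ−1)), yᵢ = Kᵢxᵢ:
  A: x = 0.256, y = 0.583
  B: x = 0.373, y = 0.238
  C: x = 0.261, y = 0.141
  D: x = 0.110, y = 0.038

x_D = 0.110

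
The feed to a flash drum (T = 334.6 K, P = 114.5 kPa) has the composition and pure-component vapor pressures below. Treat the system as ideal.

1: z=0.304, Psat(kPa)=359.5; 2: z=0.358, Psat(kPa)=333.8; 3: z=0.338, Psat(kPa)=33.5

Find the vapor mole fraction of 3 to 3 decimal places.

y_3 = 0.217

Raoult's law: Kᵢ = Pᵢˢᵃᵗ/P = Pᵢˢᵃᵗ/114.5.
  K_1 = 359.5/114.5 = 3.13974, K_2 = 333.8/114.5 = 2.91528, K_3 = 33.5/114.5 = 0.29258
Let ψ = V/F and solve Σ zᵢ(Kᵢ−1)/(1+ψ(Kᵢ−1)) = 0.
Check two-phase: ΣzᵢKᵢ = 2.097 > 1 and Σzᵢ/Kᵢ = 1.375 > 1, so g(0) = 1.097 > 0 and g(1) = -0.375 < 0.
Newton–Raphson from ψ = 0.5:
  ψ = 0.500: g = 0.2945, g' = -1.073 → ψ = 0.775
  ψ = 0.775: g = -0.0081, g' = -1.238 → ψ = 0.768
Converged at ψ = 0.768.
Compositions from xᵢ = zᵢ/(1+ψ(Kᵢ−1)), yᵢ = Kᵢxᵢ:
  1: x = 0.115, y = 0.361
  2: x = 0.145, y = 0.422
  3: x = 0.740, y = 0.217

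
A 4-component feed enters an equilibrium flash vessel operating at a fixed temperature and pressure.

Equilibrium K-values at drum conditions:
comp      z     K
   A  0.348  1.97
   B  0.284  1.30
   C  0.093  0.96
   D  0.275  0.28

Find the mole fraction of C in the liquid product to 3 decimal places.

Iterate (Newton) starting at ψ = 0.5:
  ψ = 0.500: g = -0.0118, g' = -0.516 → ψ = 0.477
Converged at ψ = 0.477.
Compositions from xᵢ = zᵢ/(1+ψ(Kᵢ−1)), yᵢ = Kᵢxᵢ:
  A: x = 0.238, y = 0.469
  B: x = 0.248, y = 0.323
  C: x = 0.095, y = 0.091
  D: x = 0.419, y = 0.117

x_C = 0.095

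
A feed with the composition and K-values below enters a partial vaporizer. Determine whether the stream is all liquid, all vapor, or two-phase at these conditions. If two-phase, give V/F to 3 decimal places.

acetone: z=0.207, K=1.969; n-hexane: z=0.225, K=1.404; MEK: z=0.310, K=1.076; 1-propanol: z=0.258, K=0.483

ΣzᵢKᵢ = 1.182; Σzᵢ/Kᵢ = 1.088.
Both exceed 1, so a two-phase solution exists.
Material balance + equilibrium reduce to Σ zᵢ(Kᵢ−1)/(1+ψ(Kᵢ−1)) = 0.
Newton iteration, ψ⁰ = 0.64:
  ψ = 0.640: g = 0.0192, g' = -0.253 → ψ = 0.716
  ψ = 0.716: g = -0.0004, g' = -0.265 → ψ = 0.714
Converged at ψ = 0.714.

two-phase, V/F = 0.714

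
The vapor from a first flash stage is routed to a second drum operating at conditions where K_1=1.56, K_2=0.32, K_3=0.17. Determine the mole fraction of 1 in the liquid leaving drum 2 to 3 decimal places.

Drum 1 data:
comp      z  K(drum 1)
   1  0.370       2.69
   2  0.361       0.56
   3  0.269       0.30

x_1 (drum 2) = 0.565

Drum 1:
Rachford–Rice: g(ψ₁) = Σ zᵢ(Kᵢ−1)/(1+ψ₁(Kᵢ−1)) = 0.
g(0) = ΣzᵢKᵢ − 1 = 0.278 and g(1) = 1 − Σzᵢ/Kᵢ = -0.679, so a root lies in (0, 1).
Iterate (Newton) starting at ψ₁ = 0.53:
  ψ₁ = 0.530: g = -0.1767, g' = -0.746 → ψ₁ = 0.293
  ψ₁ = 0.293: g = -0.0012, g' = -0.773 → ψ₁ = 0.292
Converged at ψ₁ = 0.292.
Drum-1 compositions:
  1: x = 0.248, y = 0.667
  2: x = 0.414, y = 0.232
  3: x = 0.338, y = 0.101
Drum-2 feed = drum-1 vapor: z₂ = (0.6667, 0.2319, 0.1014).
Drum 2:
Rachford–Rice: g(ψ₂) = Σ zᵢ(Kᵢ−1)/(1+ψ₂(Kᵢ−1)) = 0.
Check two-phase: ΣzᵢKᵢ = 1.131 > 1 and Σzᵢ/Kᵢ = 1.749 > 1, so g(0) = 0.131 > 0 and g(1) = -0.749 < 0.
Newton–Raphson from ψ₂ = 0.41:
  ψ₂ = 0.410: g = -0.0426, g' = -0.505 → ψ₂ = 0.326
  ψ₂ = 0.326: g = -0.0021, g' = -0.458 → ψ₂ = 0.321
Converged at ψ₂ = 0.321.
  1: x = 0.565, y = 0.882
  2: x = 0.297, y = 0.095
  3: x = 0.138, y = 0.023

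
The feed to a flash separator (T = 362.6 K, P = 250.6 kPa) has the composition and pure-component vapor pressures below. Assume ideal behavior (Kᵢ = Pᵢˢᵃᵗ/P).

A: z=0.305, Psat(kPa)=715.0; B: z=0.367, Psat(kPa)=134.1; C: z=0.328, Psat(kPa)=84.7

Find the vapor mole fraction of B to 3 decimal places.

y_B = 0.213

Raoult's law: Kᵢ = Pᵢˢᵃᵗ/P = Pᵢˢᵃᵗ/250.6.
  K_A = 715.0/250.6 = 2.85315, K_B = 134.1/250.6 = 0.53512, K_C = 84.7/250.6 = 0.33799
Material balance + equilibrium reduce to Σ zᵢ(Kᵢ−1)/(1+ψ(Kᵢ−1)) = 0.
Feasibility: ΣzᵢKᵢ = 1.177, Σzᵢ/Kᵢ = 1.763 — both > 1, two phases present.
Newton–Raphson from ψ = 0.5:
  ψ = 0.500: g = -0.2535, g' = -0.738 → ψ = 0.157
  ψ = 0.157: g = 0.0119, g' = -0.901 → ψ = 0.170
Converged at ψ = 0.170.
Compositions from xᵢ = zᵢ/(1+ψ(Kᵢ−1)), yᵢ = Kᵢxᵢ:
  A: x = 0.232, y = 0.662
  B: x = 0.398, y = 0.213
  C: x = 0.370, y = 0.125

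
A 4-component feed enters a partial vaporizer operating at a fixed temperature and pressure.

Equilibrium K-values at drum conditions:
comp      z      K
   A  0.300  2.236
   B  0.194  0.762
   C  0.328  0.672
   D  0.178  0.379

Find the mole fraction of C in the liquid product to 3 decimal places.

Newton–Raphson from V/F = 0.5:
  V/F = 0.500: g = -0.1122, g' = -0.384 → V/F = 0.208
  V/F = 0.208: g = 0.0041, g' = -0.433 → V/F = 0.217
Converged at V/F = 0.217.
Compositions from xᵢ = zᵢ/(1+V/F(Kᵢ−1)), yᵢ = Kᵢxᵢ:
  A: x = 0.236, y = 0.529
  B: x = 0.205, y = 0.156
  C: x = 0.353, y = 0.237
  D: x = 0.206, y = 0.078

x_C = 0.353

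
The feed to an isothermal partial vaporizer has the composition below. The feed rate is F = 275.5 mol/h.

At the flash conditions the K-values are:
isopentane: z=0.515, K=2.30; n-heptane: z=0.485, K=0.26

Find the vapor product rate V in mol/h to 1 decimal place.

Rachford–Rice: g(ψ) = Σ zᵢ(Kᵢ−1)/(1+ψ(Kᵢ−1)) = 0.
Check two-phase: ΣzᵢKᵢ = 1.311 > 1 and Σzᵢ/Kᵢ = 2.089 > 1, so g(0) = 0.311 > 0 and g(1) = -1.089 < 0.
Binary case is linear: z₁(K₁−1)(1+ψ(K₂−1)) + z₂(K₂−1)(1+ψ(K₁−1)) = 0
⇒ ψ = [z₁(K₁−1)+z₂(K₂−1)] / [−(K₁−1)(K₂−1)] = 0.3106/0.9620 = 0.323
Then V = ψ·F = 0.3229·275.5 = 89.0 mol/h and L = F − V = 186.5 mol/h.

V = 89.0 mol/h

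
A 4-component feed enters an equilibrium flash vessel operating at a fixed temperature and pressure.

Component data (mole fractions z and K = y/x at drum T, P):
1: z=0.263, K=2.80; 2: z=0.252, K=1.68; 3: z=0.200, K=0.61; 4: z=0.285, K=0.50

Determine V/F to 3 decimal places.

V/F = 0.698

Material balance + equilibrium reduce to Σ zᵢ(Kᵢ−1)/(1+V/F(Kᵢ−1)) = 0.
g(0) = ΣzᵢKᵢ − 1 = 0.424 and g(1) = 1 − Σzᵢ/Kᵢ = -0.142, so a root lies in (0, 1).
Newton iteration, V/F⁰ = 0.6:
  V/F = 0.600: g = 0.0439, g' = -0.453 → V/F = 0.697
  V/F = 0.697: g = 0.0004, g' = -0.447 → V/F = 0.698
Converged at V/F = 0.698.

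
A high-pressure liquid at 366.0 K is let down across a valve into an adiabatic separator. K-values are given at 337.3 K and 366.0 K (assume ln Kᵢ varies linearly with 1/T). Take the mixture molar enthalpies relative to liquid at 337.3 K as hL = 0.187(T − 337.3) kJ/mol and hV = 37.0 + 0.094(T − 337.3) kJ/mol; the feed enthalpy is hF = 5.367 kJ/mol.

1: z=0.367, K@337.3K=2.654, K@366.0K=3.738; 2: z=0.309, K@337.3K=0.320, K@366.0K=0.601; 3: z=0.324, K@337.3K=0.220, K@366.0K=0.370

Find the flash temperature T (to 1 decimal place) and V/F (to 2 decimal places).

Adiabatic flash: solve Rachford–Rice at each trial T, then check hF = ψ·hV(T) + (1−ψ)·hL(T).
  T = 337.3 K: K = (2.654, 0.320, 0.220), RR gives ψ = 0.119, H_out = 4.403 kJ/mol
  T = 366.0 K: K = (3.738, 0.601, 0.370), RR gives ψ = 0.467, H_out = 21.409 kJ/mol
  T = 351.6 K: K = (3.170, 0.444, 0.288), RR gives ψ = 0.283, H_out = 12.786 kJ/mol
  T = 344.5 K: K = (2.908, 0.379, 0.253), RR gives ψ = 0.203, H_out = 8.705 kJ/mol
  T = 340.9 K: K = (2.779, 0.348, 0.236), RR gives ψ = 0.161, H_out = 6.588 kJ/mol
  T = 339.1 K: K = (2.716, 0.334, 0.228), RR gives ψ = 0.140, H_out = 5.506 kJ/mol
Linear interpolation between T = 337.3 (H_out = 4.403) and T = 339.1 (H_out = 5.506) on hF = 5.367 gives T ≈ 338.9 K, at which ψ = 0.14.

T = 338.9 K, V/F = 0.14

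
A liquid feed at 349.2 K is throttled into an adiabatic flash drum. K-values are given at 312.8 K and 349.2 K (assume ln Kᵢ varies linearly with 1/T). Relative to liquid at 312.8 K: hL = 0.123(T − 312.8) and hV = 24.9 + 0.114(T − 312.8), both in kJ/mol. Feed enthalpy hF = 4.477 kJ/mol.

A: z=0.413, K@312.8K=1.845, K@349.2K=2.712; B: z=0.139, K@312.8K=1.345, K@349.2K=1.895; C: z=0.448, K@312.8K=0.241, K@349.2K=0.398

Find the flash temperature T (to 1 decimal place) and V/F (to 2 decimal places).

T = 316.1 K, V/F = 0.16

Adiabatic flash: solve Rachford–Rice at each trial T, then check hF = ψ·hV(T) + (1−ψ)·hL(T).
  T = 312.8 K: K = (1.845, 1.345, 0.241), RR gives ψ = 0.100, H_out = 2.498 kJ/mol
  T = 349.2 K: K = (2.712, 1.895, 0.398), RR gives ψ = 0.610, H_out = 19.471 kJ/mol
  T = 331.0 K: K = (2.261, 1.612, 0.314), RR gives ψ = 0.387, H_out = 11.821 kJ/mol
  T = 321.9 K: K = (2.048, 1.476, 0.276), RR gives ψ = 0.259, H_out = 7.556 kJ/mol
  T = 317.4 K: K = (1.947, 1.411, 0.258), RR gives ψ = 0.186, H_out = 5.191 kJ/mol
  T = 315.1 K: K = (1.895, 1.378, 0.250), RR gives ψ = 0.145, H_out = 3.885 kJ/mol
Linear interpolation between T = 315.1 (H_out = 3.885) and T = 317.4 (H_out = 5.191) on hF = 4.477 gives T ≈ 316.1 K, at which ψ = 0.16.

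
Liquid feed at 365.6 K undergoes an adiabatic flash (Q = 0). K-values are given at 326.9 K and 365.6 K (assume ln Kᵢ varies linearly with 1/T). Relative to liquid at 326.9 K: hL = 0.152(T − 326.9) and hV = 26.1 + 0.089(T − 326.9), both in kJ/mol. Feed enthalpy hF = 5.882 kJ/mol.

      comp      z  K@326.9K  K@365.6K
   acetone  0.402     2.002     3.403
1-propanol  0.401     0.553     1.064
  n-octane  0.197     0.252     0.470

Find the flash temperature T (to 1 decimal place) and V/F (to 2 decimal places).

Adiabatic flash: solve Rachford–Rice at each trial T, then check hF = ψ·hV(T) + (1−ψ)·hL(T).
  T = 326.9 K: K = (2.002, 0.553, 0.252), RR gives ψ = 0.135, H_out = 3.530 kJ/mol
  T = 365.6 K: K = (3.403, 1.064, 0.470), RR gives ψ = 1.000, H_out = 29.544 kJ/mol
  T = 346.2 K: K = (2.647, 0.781, 0.350), RR gives ψ = 0.641, H_out = 18.891 kJ/mol
  T = 336.5 K: K = (2.310, 0.660, 0.298), RR gives ψ = 0.391, H_out = 11.437 kJ/mol
  T = 331.7 K: K = (2.153, 0.605, 0.274), RR gives ψ = 0.267, H_out = 7.609 kJ/mol
  T = 329.3 K: K = (2.076, 0.578, 0.263), RR gives ψ = 0.202, H_out = 5.612 kJ/mol
Linear interpolation between T = 329.3 (H_out = 5.612) and T = 331.7 (H_out = 7.609) on hF = 5.882 gives T ≈ 329.6 K, at which ψ = 0.21.

T = 329.6 K, V/F = 0.21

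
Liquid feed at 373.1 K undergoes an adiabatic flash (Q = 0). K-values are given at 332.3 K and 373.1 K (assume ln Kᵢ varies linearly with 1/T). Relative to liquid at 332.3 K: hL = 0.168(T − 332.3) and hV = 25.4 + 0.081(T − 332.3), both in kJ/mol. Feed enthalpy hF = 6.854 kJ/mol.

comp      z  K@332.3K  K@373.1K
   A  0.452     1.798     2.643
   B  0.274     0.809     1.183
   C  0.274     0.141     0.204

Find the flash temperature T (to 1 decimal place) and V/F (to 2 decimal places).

Adiabatic flash: solve Rachford–Rice at each trial T, then check hF = ψ·hV(T) + (1−ψ)·hL(T).
  T = 332.3 K: K = (1.798, 0.809, 0.141), RR gives ψ = 0.146, H_out = 3.714 kJ/mol
  T = 373.1 K: K = (2.643, 1.183, 0.204), RR gives ψ = 0.602, H_out = 20.002 kJ/mol
  T = 352.7 K: K = (2.204, 0.989, 0.171), RR gives ψ = 0.434, H_out = 13.680 kJ/mol
  T = 342.5 K: K = (1.997, 0.897, 0.156), RR gives ψ = 0.313, H_out = 9.387 kJ/mol
  T = 337.4 K: K = (1.896, 0.853, 0.148), RR gives ψ = 0.237, H_out = 6.770 kJ/mol
  T = 339.9 K: K = (1.945, 0.874, 0.152), RR gives ψ = 0.276, H_out = 8.100 kJ/mol
  T = 338.6 K: K = (1.920, 0.863, 0.150), RR gives ψ = 0.256, H_out = 7.421 kJ/mol
Linear interpolation between T = 337.4 (H_out = 6.770) and T = 338.6 (H_out = 7.421) on hF = 6.854 gives T ≈ 337.6 K, at which ψ = 0.24.

T = 337.6 K, V/F = 0.24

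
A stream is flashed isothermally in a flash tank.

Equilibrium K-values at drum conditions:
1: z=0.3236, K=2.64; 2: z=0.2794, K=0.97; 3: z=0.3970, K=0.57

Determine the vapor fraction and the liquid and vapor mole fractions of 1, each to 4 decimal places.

ψ = 0.6832, x_1 = 0.1526, y_1 = 0.4029

Let ψ = V/F and solve Σ zᵢ(Kᵢ−1)/(1+ψ(Kᵢ−1)) = 0.
Check two-phase: ΣzᵢKᵢ = 1.3516 > 1 and Σzᵢ/Kᵢ = 1.1071 > 1, so g(0) = 0.3516 > 0 and g(1) = -0.1071 < 0.
Newton–Raphson from ψ = 0.5:
  ψ = 0.5000: g = 0.06562, g' = -0.3821 → ψ = 0.6717
  ψ = 0.6717: g = 0.00392, g' = -0.3425 → ψ = 0.6832
Converged at ψ = 0.6832.
Compositions from xᵢ = zᵢ/(1+ψ(Kᵢ−1)), yᵢ = Kᵢxᵢ:
  1: x = 0.1526, y = 0.4029
  2: x = 0.2852, y = 0.2767
  3: x = 0.5621, y = 0.3204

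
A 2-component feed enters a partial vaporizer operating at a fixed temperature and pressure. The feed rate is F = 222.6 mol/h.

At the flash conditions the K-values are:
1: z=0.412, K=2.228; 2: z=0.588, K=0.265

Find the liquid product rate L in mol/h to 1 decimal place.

Rachford–Rice: g(V/F) = Σ zᵢ(Kᵢ−1)/(1+V/F(Kᵢ−1)) = 0.
Check two-phase: ΣzᵢKᵢ = 1.074 > 1 and Σzᵢ/Kᵢ = 2.404 > 1, so g(0) = 0.074 > 0 and g(1) = -1.404 < 0.
Iterate (Newton) starting at V/F = 0.5:
  V/F = 0.500: g = -0.3698, g' = -1.033 → V/F = 0.142
  V/F = 0.142: g = -0.0516, g' = -0.847 → V/F = 0.081
  V/F = 0.081: g = 0.0007, g' = -0.873 → V/F = 0.082
Converged at V/F = 0.082.
Then V = V/F·F = 0.0817·222.6 = 18.2 mol/h and L = F − V = 204.4 mol/h.

L = 204.4 mol/h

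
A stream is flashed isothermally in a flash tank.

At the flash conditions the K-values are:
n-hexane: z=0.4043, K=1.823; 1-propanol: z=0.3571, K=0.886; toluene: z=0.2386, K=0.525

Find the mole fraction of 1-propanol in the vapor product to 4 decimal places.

Rachford–Rice: g(ψ) = Σ zᵢ(Kᵢ−1)/(1+ψ(Kᵢ−1)) = 0.
Check two-phase: ΣzᵢKᵢ = 1.1787 > 1 and Σzᵢ/Kᵢ = 1.0793 > 1, so g(0) = 0.1787 > 0 and g(1) = -0.0793 < 0.
Newton–Raphson from ψ = 0.51:
  ψ = 0.5100: g = 0.04158, g' = -0.2348 → ψ = 0.6870
  ψ = 0.6870: g = 0.00015, g' = -0.2358 → ψ = 0.6877
Converged at ψ = 0.6877.
Compositions from xᵢ = zᵢ/(1+ψ(Kᵢ−1)), yᵢ = Kᵢxᵢ:
  n-hexane: x = 0.2582, y = 0.4707
  1-propanol: x = 0.3875, y = 0.3433
  toluene: x = 0.3543, y = 0.1860

y_1-propanol = 0.3433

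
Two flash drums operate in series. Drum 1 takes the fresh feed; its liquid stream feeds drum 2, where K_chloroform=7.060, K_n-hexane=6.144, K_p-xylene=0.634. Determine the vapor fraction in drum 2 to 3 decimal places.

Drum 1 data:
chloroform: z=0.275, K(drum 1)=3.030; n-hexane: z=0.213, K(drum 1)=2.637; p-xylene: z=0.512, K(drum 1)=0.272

V/F (drum 2) = 0.644

Drum 1:
Newton iteration, ψ₁⁰ = 0.5:
  ψ₁ = 0.500: g = -0.1173, g' = -1.123 → ψ₁ = 0.396
  ψ₁ = 0.396: g = -0.0022, g' = -1.094 → ψ₁ = 0.394
Converged at ψ₁ = 0.394.
Drum-1 compositions:
  chloroform: x = 0.153, y = 0.463
  n-hexane: x = 0.130, y = 0.342
  p-xylene: x = 0.718, y = 0.195
Drum-2 feed = drum-1 liquid: z₂ = (0.1529, 0.1295, 0.7176).
Drum 2:
Let ψ₂ = V/F and solve Σ zᵢ(Kᵢ−1)/(1+ψ₂(Kᵢ−1)) = 0.
g(0) = ΣzᵢKᵢ − 1 = 1.330 and g(1) = 1 − Σzᵢ/Kᵢ = -0.175, so a root lies in (0, 1).
Newton iteration, ψ₂⁰ = 0.5:
  ψ₂ = 0.500: g = 0.0950, g' = -0.758 → ψ₂ = 0.625
  ψ₂ = 0.625: g = 0.0109, g' = -0.599 → ψ₂ = 0.643
  ψ₂ = 0.643: g = 0.0002, g' = -0.583 → ψ₂ = 0.644
Converged at ψ₂ = 0.644.
  chloroform: x = 0.031, y = 0.220
  n-hexane: x = 0.030, y = 0.185
  p-xylene: x = 0.939, y = 0.595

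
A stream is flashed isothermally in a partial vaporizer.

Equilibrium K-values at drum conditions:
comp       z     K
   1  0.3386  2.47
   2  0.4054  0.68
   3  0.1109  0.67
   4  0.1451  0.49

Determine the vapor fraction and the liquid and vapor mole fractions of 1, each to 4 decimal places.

Material balance + equilibrium reduce to Σ zᵢ(Kᵢ−1)/(1+ψ(Kᵢ−1)) = 0.
g(0) = ΣzᵢKᵢ − 1 = 0.2574 and g(1) = 1 − Σzᵢ/Kᵢ = -0.1949, so a root lies in (0, 1).
Newton–Raphson from ψ = 0.5:
  ψ = 0.5000: g = -0.01071, g' = -0.3872 → ψ = 0.4723
  ψ = 0.4723: g = 0.00010, g' = -0.3949 → ψ = 0.4726
Converged at ψ = 0.4726.
Compositions from xᵢ = zᵢ/(1+ψ(Kᵢ−1)), yᵢ = Kᵢxᵢ:
  1: x = 0.1998, y = 0.4935
  2: x = 0.4776, y = 0.3248
  3: x = 0.1314, y = 0.0880
  4: x = 0.1912, y = 0.0937

ψ = 0.4726, x_1 = 0.1998, y_1 = 0.4935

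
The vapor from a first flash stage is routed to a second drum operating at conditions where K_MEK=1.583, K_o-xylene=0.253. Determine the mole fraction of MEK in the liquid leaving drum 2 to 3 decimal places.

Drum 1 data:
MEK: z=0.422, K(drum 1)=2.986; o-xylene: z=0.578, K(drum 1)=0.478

x_MEK (drum 2) = 0.562

Drum 1:
Rachford–Rice: g(ψ₁) = Σ zᵢ(Kᵢ−1)/(1+ψ₁(Kᵢ−1)) = 0.
Feasibility: ΣzᵢKᵢ = 1.536, Σzᵢ/Kᵢ = 1.351 — both > 1, two phases present.
Binary case is linear: z₁(K₁−1)(1+ψ₁(K₂−1)) + z₂(K₂−1)(1+ψ₁(K₁−1)) = 0
⇒ ψ₁ = [z₁(K₁−1)+z₂(K₂−1)] / [−(K₁−1)(K₂−1)] = 0.5364/1.0367 = 0.517
Drum-1 compositions:
  MEK: x = 0.208, y = 0.621
  o-xylene: x = 0.792, y = 0.379
Drum-2 feed = drum-1 vapor: z₂ = (0.6215, 0.3785).
Drum 2:
Newton–Raphson from ψ₂ = 0.36:
  ψ₂ = 0.360: g = -0.0873, g' = -0.539 → ψ₂ = 0.198
  ψ₂ = 0.198: g = -0.0071, g' = -0.461 → ψ₂ = 0.183
Converged at ψ₂ = 0.183.
  MEK: x = 0.562, y = 0.889
  o-xylene: x = 0.438, y = 0.111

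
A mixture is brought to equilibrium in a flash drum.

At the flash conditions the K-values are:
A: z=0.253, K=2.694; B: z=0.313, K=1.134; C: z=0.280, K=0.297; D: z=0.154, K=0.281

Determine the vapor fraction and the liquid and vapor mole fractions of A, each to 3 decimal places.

ψ = 0.204, x_A = 0.188, y_A = 0.507

Material balance + equilibrium reduce to Σ zᵢ(Kᵢ−1)/(1+ψ(Kᵢ−1)) = 0.
g(0) = ΣzᵢKᵢ − 1 = 0.163 and g(1) = 1 − Σzᵢ/Kᵢ = -0.861, so a root lies in (0, 1).
Newton iteration, ψ⁰ = 0.5:
  ψ = 0.500: g = -0.2051, g' = -0.741 → ψ = 0.223
  ψ = 0.223: g = -0.0137, g' = -0.695 → ψ = 0.204
Converged at ψ = 0.204.
Compositions from xᵢ = zᵢ/(1+ψ(Kᵢ−1)), yᵢ = Kᵢxᵢ:
  A: x = 0.188, y = 0.507
  B: x = 0.305, y = 0.346
  C: x = 0.327, y = 0.097
  D: x = 0.180, y = 0.051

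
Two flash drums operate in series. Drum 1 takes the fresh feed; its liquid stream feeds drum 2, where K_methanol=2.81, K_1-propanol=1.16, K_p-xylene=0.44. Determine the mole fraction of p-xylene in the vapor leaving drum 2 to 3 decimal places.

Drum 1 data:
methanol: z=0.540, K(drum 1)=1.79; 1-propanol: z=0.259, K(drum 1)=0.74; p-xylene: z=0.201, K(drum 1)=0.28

Drum 1:
Material balance + equilibrium reduce to Σ zᵢ(Kᵢ−1)/(1+ψ₁(Kᵢ−1)) = 0.
Feasibility: ΣzᵢKᵢ = 1.215, Σzᵢ/Kᵢ = 1.370 — both > 1, two phases present.
Iterate (Newton) starting at ψ₁ = 0.45:
  ψ₁ = 0.450: g = 0.0244, g' = -0.434 → ψ₁ = 0.506
  ψ₁ = 0.506: g = -0.0005, g' = -0.453 → ψ₁ = 0.505
Converged at ψ₁ = 0.505.
Drum-1 compositions:
  methanol: x = 0.386, y = 0.691
  1-propanol: x = 0.298, y = 0.221
  p-xylene: x = 0.316, y = 0.088
Drum-2 feed = drum-1 liquid: z₂ = (0.3860, 0.2982, 0.3159).
Drum 2:
Material balance + equilibrium reduce to Σ zᵢ(Kᵢ−1)/(1+ψ₂(Kᵢ−1)) = 0.
Feasibility: ΣzᵢKᵢ = 1.569, Σzᵢ/Kᵢ = 1.112 — both > 1, two phases present.
Newton–Raphson from ψ₂ = 0.51:
  ψ₂ = 0.510: g = 0.1598, g' = -0.543 → ψ₂ = 0.805
  ψ₂ = 0.805: g = 0.0048, g' = -0.544 → ψ₂ = 0.813
Converged at ψ₂ = 0.813.
  methanol: x = 0.156, y = 0.439
  1-propanol: x = 0.264, y = 0.306
  p-xylene: x = 0.580, y = 0.255

y_p-xylene (drum 2) = 0.255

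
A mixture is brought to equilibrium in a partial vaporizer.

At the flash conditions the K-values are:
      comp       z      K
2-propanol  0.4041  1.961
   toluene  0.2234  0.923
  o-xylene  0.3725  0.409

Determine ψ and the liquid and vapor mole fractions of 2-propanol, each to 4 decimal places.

ψ = 0.3389, x_2-propanol = 0.3048, y_2-propanol = 0.5978

Rachford–Rice: g(ψ) = Σ zᵢ(Kᵢ−1)/(1+ψ(Kᵢ−1)) = 0.
g(0) = ΣzᵢKᵢ − 1 = 0.1510 and g(1) = 1 − Σzᵢ/Kᵢ = -0.3589, so a root lies in (0, 1).
Newton–Raphson from ψ = 0.3:
  ψ = 0.3000: g = 0.01624, g' = -0.4185 → ψ = 0.3388
  ψ = 0.3388: g = 0.00003, g' = -0.4172 → ψ = 0.3389
Converged at ψ = 0.3389.
Compositions from xᵢ = zᵢ/(1+ψ(Kᵢ−1)), yᵢ = Kᵢxᵢ:
  2-propanol: x = 0.3048, y = 0.5978
  toluene: x = 0.2294, y = 0.2117
  o-xylene: x = 0.4658, y = 0.1905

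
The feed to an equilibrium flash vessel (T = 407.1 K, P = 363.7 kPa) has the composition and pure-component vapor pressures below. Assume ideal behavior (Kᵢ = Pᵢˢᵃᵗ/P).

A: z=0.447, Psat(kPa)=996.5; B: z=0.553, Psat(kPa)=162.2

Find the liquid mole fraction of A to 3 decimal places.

x_A = 0.242

Raoult's law: Kᵢ = Pᵢˢᵃᵗ/P = Pᵢˢᵃᵗ/363.7.
  K_A = 996.5/363.7 = 2.73990, K_B = 162.2/363.7 = 0.44597
Rachford–Rice: g(β) = Σ zᵢ(Kᵢ−1)/(1+β(Kᵢ−1)) = 0.
g(0) = ΣzᵢKᵢ − 1 = 0.471 and g(1) = 1 − Σzᵢ/Kᵢ = -0.403, so a root lies in (0, 1).
Newton iteration, β⁰ = 0.52:
  β = 0.520: g = -0.0220, g' = -0.708 → β = 0.489
Converged at β = 0.489.
Compositions from xᵢ = zᵢ/(1+β(Kᵢ−1)), yᵢ = Kᵢxᵢ:
  A: x = 0.242, y = 0.662
  B: x = 0.758, y = 0.338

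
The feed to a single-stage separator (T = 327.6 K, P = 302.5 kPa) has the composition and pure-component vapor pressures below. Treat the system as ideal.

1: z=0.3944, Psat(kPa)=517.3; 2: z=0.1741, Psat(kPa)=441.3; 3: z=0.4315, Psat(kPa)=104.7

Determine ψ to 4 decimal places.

Raoult's law: Kᵢ = Pᵢˢᵃᵗ/P = Pᵢˢᵃᵗ/302.5.
  K_1 = 517.3/302.5 = 1.710083, K_2 = 441.3/302.5 = 1.458843, K_3 = 104.7/302.5 = 0.346116
Newton–Raphson from ψ = 0.5:
  ψ = 0.5000: g = -0.14755, g' = -0.5398 → ψ = 0.2267
  ψ = 0.2267: g = -0.01766, g' = -0.4319 → ψ = 0.1858
  ψ = 0.1858: g = -0.00014, g' = -0.4254 → ψ = 0.1855
Converged at ψ = 0.1855.

ψ = 0.1855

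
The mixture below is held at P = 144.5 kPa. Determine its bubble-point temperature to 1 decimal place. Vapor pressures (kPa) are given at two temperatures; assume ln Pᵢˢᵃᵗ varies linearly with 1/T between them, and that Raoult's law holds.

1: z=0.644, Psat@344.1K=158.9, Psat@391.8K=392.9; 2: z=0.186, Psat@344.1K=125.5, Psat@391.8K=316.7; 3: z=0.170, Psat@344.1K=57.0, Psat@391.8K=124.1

T = 347.2 K

Bubble-point temperature: ΣzᵢPᵢˢᵃᵗ(T) = P. Interpolate ln Pᵢˢᵃᵗ = aᵢ + bᵢ/T.
  T = 344.1 K: ΣzᵢPᵢˢᵃᵗ = 135.36 kPa
  T = 391.8 K: ΣzᵢPᵢˢᵃᵗ = 333.03 kPa
  T = 368.0 K: ΣzᵢPᵢˢᵃᵗ = 218.78 kPa
  T = 356.1 K: ΣzᵢPᵢˢᵃᵗ = 173.65 kPa
  T = 350.1 K: ΣzᵢPᵢˢᵃᵗ = 153.64 kPa
  T = 347.1 K: ΣzᵢPᵢˢᵃᵗ = 144.29 kPa
  T = 348.6 K: ΣzᵢPᵢˢᵃᵗ = 148.91 kPa
Interpolating between 347.1 K and 348.6 K gives T ≈ 347.2 K.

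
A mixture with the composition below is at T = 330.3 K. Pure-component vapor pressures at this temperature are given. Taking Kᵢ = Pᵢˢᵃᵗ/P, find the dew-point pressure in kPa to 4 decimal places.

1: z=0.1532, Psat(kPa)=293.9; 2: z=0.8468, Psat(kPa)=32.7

At the dew point ψ → 1, so Σzᵢ/Kᵢ = 1 with Kᵢ = Pᵢˢᵃᵗ/P ⇒ 1/P = Σzᵢ/Pᵢˢᵃᵗ.
1/P = 0.1532/293.9 + 0.8468/32.7 = 0.0264173 ⇒ P = 37.8540 kPa

Pdew = 37.8540 kPa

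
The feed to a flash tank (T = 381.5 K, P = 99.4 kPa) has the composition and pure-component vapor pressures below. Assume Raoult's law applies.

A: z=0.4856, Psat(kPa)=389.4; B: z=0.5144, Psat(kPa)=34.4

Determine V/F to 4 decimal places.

V/F = 0.5663

Raoult's law: Kᵢ = Pᵢˢᵃᵗ/P = Pᵢˢᵃᵗ/99.4.
  K_A = 389.4/99.4 = 3.917505, K_B = 34.4/99.4 = 0.346076
Material balance + equilibrium reduce to Σ zᵢ(Kᵢ−1)/(1+V/F(Kᵢ−1)) = 0.
g(0) = ΣzᵢKᵢ − 1 = 1.0804 and g(1) = 1 − Σzᵢ/Kᵢ = -0.6103, so a root lies in (0, 1).
Binary case is linear: z₁(K₁−1)(1+V/F(K₂−1)) + z₂(K₂−1)(1+V/F(K₁−1)) = 0
⇒ V/F = [z₁(K₁−1)+z₂(K₂−1)] / [−(K₁−1)(K₂−1)] = 1.08036/1.90783 = 0.5663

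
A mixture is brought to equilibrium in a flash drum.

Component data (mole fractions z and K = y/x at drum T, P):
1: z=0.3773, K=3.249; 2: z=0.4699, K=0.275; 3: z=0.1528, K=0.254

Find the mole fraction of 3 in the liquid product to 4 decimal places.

Iterate (Newton) starting at ψ = 0.67:
  ψ = 0.6700: g = -0.55188, g' = -1.5775 → ψ = 0.3202
  ψ = 0.3202: g = -0.10009, g' = -1.2107 → ψ = 0.2375
  ψ = 0.2375: g = 0.00305, g' = -1.2969 → ψ = 0.2398
Converged at ψ = 0.2398.
Compositions from xᵢ = zᵢ/(1+ψ(Kᵢ−1)), yᵢ = Kᵢxᵢ:
  1: x = 0.2451, y = 0.7963
  2: x = 0.5688, y = 0.1564
  3: x = 0.1861, y = 0.0473

x_3 = 0.1861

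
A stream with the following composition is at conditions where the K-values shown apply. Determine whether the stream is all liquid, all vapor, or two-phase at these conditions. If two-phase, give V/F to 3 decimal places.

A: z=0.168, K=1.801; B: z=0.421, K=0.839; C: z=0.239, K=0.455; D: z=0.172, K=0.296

ΣzᵢKᵢ = 0.815; Σzᵢ/Kᵢ = 1.701.
Since ΣzᵢKᵢ < 1 the mixture is below its bubble point — single liquid phase.

all liquid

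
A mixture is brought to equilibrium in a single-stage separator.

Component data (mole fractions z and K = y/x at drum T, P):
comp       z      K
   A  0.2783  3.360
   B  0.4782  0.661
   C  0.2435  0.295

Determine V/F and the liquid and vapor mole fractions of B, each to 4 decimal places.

V/F = 0.2830, x_B = 0.5290, y_B = 0.3496

Rachford–Rice: g(V/F) = Σ zᵢ(Kᵢ−1)/(1+V/F(Kᵢ−1)) = 0.
Feasibility: ΣzᵢKᵢ = 1.3230, Σzᵢ/Kᵢ = 1.6317 — both > 1, two phases present.
Newton iteration, V/F⁰ = 0.66:
  V/F = 0.6600: g = -0.27309, g' = -0.7515 → V/F = 0.2966
  V/F = 0.2966: g = -0.01093, g' = -0.7978 → V/F = 0.2829
  V/F = 0.2829: g = 0.00011, g' = -0.8134 → V/F = 0.2830
Converged at V/F = 0.2830.
Compositions from xᵢ = zᵢ/(1+V/F(Kᵢ−1)), yᵢ = Kᵢxᵢ:
  A: x = 0.1669, y = 0.5606
  B: x = 0.5290, y = 0.3496
  C: x = 0.3042, y = 0.0897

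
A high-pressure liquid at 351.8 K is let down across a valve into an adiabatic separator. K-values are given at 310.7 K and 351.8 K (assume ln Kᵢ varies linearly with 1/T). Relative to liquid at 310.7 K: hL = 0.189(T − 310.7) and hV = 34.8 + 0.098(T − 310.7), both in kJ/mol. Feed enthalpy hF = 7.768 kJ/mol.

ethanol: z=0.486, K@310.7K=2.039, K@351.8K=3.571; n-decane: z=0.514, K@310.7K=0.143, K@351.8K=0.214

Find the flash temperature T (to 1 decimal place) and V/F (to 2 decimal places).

T = 318.9 K, V/F = 0.18

Adiabatic flash: solve Rachford–Rice at each trial T, then check hF = ψ·hV(T) + (1−ψ)·hL(T).
  T = 310.7 K: K = (2.039, 0.143), RR gives ψ = 0.072, H_out = 2.519 kJ/mol
  T = 351.8 K: K = (3.571, 0.214), RR gives ψ = 0.418, H_out = 20.763 kJ/mol
  T = 331.2 K: K = (2.744, 0.177), RR gives ψ = 0.296, H_out = 13.617 kJ/mol
  T = 320.9 K: K = (2.375, 0.160), RR gives ψ = 0.204, H_out = 8.852 kJ/mol
  T = 315.8 K: K = (2.203, 0.151), RR gives ψ = 0.145, H_out = 5.956 kJ/mol
  T = 318.4 K: K = (2.290, 0.155), RR gives ψ = 0.177, H_out = 7.489 kJ/mol
  T = 319.6 K: K = (2.330, 0.157), RR gives ψ = 0.190, H_out = 8.155 kJ/mol
Linear interpolation between T = 318.4 (H_out = 7.489) and T = 319.6 (H_out = 8.155) on hF = 7.768 gives T ≈ 318.9 K, at which ψ = 0.18.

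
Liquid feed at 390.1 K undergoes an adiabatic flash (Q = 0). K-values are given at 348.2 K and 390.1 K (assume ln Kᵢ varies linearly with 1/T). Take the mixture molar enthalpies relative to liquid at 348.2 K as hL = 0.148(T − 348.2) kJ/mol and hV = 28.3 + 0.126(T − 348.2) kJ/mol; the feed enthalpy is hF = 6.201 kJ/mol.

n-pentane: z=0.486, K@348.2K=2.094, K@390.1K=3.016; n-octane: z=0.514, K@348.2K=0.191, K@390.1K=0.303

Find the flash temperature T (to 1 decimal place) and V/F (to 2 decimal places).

T = 354.1 K, V/F = 0.19

Adiabatic flash: solve Rachford–Rice at each trial T, then check hF = ψ·hV(T) + (1−ψ)·hL(T).
  T = 348.2 K: K = (2.094, 0.191), RR gives ψ = 0.131, H_out = 3.705 kJ/mol
  T = 390.1 K: K = (3.016, 0.303), RR gives ψ = 0.442, H_out = 18.311 kJ/mol
  T = 369.1 K: K = (2.538, 0.244), RR gives ψ = 0.308, H_out = 11.678 kJ/mol
  T = 358.6 K: K = (2.311, 0.216), RR gives ψ = 0.228, H_out = 7.941 kJ/mol
  T = 353.4 K: K = (2.201, 0.203), RR gives ψ = 0.182, H_out = 5.907 kJ/mol
  T = 356.0 K: K = (2.256, 0.210), RR gives ψ = 0.206, H_out = 6.942 kJ/mol
  T = 354.7 K: K = (2.228, 0.207), RR gives ψ = 0.194, H_out = 6.430 kJ/mol
Linear interpolation between T = 353.4 (H_out = 5.907) and T = 354.7 (H_out = 6.430) on hF = 6.201 gives T ≈ 354.1 K, at which ψ = 0.19.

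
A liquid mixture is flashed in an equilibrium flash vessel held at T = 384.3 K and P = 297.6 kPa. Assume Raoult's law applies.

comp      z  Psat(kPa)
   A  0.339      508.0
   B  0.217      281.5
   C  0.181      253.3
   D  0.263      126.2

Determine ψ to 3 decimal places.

Raoult's law: Kᵢ = Pᵢˢᵃᵗ/P = Pᵢˢᵃᵗ/297.6.
  K_A = 508.0/297.6 = 1.70699, K_B = 281.5/297.6 = 0.94590, K_C = 253.3/297.6 = 0.85114, K_D = 126.2/297.6 = 0.42406
Let ψ = V/F and solve Σ zᵢ(Kᵢ−1)/(1+ψ(Kᵢ−1)) = 0.
g(0) = ΣzᵢKᵢ − 1 = 0.050 and g(1) = 1 − Σzᵢ/Kᵢ = -0.261, so a root lies in (0, 1).
Iterate (Newton) starting at ψ = 0.5:
  ψ = 0.500: g = -0.0768, g' = -0.270 → ψ = 0.215
  ψ = 0.215: g = -0.0046, g' = -0.246 → ψ = 0.197
Converged at ψ = 0.197.

ψ = 0.197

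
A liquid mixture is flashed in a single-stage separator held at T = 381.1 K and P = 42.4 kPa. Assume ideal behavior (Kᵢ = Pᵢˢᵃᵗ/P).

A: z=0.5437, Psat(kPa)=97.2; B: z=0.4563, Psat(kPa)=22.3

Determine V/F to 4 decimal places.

V/F = 0.7939

Raoult's law: Kᵢ = Pᵢˢᵃᵗ/P = Pᵢˢᵃᵗ/42.4.
  K_A = 97.2/42.4 = 2.292453, K_B = 22.3/42.4 = 0.525943
Rachford–Rice: g(V/F) = Σ zᵢ(Kᵢ−1)/(1+V/F(Kᵢ−1)) = 0.
g(0) = ΣzᵢKᵢ − 1 = 0.4864 and g(1) = 1 − Σzᵢ/Kᵢ = -0.1048, so a root lies in (0, 1).
Binary case is linear: z₁(K₁−1)(1+V/F(K₂−1)) + z₂(K₂−1)(1+V/F(K₁−1)) = 0
⇒ V/F = [z₁(K₁−1)+z₂(K₂−1)] / [−(K₁−1)(K₂−1)] = 0.48639/0.61270 = 0.7939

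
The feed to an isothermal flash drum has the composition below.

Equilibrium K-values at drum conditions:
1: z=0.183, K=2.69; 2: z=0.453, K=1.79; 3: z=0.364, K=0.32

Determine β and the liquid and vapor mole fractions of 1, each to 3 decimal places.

Newton–Raphson from β = 0.5:
  β = 0.500: g = 0.0491, g' = -0.685 → β = 0.572
  β = 0.572: g = -0.0011, g' = -0.720 → β = 0.570
Converged at β = 0.570.
Compositions from xᵢ = zᵢ/(1+β(Kᵢ−1)), yᵢ = Kᵢxᵢ:
  1: x = 0.093, y = 0.251
  2: x = 0.312, y = 0.559
  3: x = 0.594, y = 0.190

β = 0.570, x_1 = 0.093, y_1 = 0.251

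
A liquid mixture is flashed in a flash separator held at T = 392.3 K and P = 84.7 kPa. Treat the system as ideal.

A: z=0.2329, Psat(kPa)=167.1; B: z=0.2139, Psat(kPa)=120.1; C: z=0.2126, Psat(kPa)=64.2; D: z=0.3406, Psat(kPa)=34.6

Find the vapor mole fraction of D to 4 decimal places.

Raoult's law: Kᵢ = Pᵢˢᵃᵗ/P = Pᵢˢᵃᵗ/84.7.
  K_A = 167.1/84.7 = 1.972845, K_B = 120.1/84.7 = 1.417946, K_C = 64.2/84.7 = 0.757969, K_D = 34.6/84.7 = 0.408501
Rachford–Rice: g(β) = Σ zᵢ(Kᵢ−1)/(1+β(Kᵢ−1)) = 0.
Feasibility: ΣzᵢKᵢ = 1.0631, Σzᵢ/Kᵢ = 1.3832 — both > 1, two phases present.
Iterate (Newton) starting at β = 0.49:
  β = 0.4900: g = -0.11443, g' = -0.3791 → β = 0.1882
  β = 0.1882: g = -0.00622, g' = -0.3542 → β = 0.1706
  β = 0.1706: g = 0.00001, g' = -0.3557 → β = 0.1707
Converged at β = 0.1707.
Compositions from xᵢ = zᵢ/(1+β(Kᵢ−1)), yᵢ = Kᵢxᵢ:
  A: x = 0.1997, y = 0.3940
  B: x = 0.1997, y = 0.2831
  C: x = 0.2218, y = 0.1681
  D: x = 0.3788, y = 0.1548

y_D = 0.1548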